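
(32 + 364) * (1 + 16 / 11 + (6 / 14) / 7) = 48816 / 49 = 996.24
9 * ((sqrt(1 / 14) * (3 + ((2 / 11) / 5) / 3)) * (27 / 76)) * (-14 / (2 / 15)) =-120771 * sqrt(14) / 1672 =-270.27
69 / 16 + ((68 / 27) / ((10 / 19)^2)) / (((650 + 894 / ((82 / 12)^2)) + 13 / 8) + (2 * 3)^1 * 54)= 624385792291 / 144478911600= 4.32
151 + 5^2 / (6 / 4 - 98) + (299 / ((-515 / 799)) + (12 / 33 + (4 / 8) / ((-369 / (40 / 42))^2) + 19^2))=48.22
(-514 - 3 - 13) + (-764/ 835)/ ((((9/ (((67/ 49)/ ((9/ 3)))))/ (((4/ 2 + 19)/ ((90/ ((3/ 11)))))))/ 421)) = -4611082324/ 8679825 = -531.24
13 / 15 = 0.87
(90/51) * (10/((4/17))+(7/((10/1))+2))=1356/17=79.76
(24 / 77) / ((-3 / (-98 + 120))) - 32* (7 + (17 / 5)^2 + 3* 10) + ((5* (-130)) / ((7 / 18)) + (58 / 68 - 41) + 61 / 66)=-3266.86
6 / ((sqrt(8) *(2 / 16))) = 12 *sqrt(2) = 16.97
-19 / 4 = -4.75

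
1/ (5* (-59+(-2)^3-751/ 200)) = -40/ 14151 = -0.00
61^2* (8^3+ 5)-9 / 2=3847505 / 2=1923752.50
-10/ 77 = -0.13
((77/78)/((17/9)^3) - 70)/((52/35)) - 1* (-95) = 318722505/6642376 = 47.98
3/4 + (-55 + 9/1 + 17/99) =-17851/396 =-45.08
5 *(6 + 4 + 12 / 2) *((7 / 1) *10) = 5600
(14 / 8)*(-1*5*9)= -315 / 4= -78.75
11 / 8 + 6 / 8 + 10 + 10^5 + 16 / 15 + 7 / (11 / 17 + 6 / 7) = 2148383317 / 21480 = 100017.85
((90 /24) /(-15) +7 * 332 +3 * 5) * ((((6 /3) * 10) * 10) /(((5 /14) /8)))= 10477600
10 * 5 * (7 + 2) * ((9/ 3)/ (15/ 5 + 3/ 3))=675/ 2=337.50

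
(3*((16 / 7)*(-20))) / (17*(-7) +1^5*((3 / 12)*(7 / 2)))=512 / 441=1.16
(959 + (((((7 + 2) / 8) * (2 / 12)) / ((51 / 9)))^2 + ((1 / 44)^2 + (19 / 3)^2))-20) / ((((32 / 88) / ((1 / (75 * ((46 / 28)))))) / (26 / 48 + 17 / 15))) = 36997401644917 / 1010769408000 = 36.60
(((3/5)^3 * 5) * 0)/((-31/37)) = 0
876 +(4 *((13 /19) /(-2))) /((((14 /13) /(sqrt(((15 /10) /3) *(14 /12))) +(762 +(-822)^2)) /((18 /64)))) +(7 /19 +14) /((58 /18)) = 507 *sqrt(21) /1959049042699856 +100042035643995471987 /113624844476591648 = 880.46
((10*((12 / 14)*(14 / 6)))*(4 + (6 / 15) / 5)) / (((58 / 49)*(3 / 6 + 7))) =6664 / 725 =9.19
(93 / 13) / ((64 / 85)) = 7905 / 832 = 9.50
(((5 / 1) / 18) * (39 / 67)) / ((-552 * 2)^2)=65 / 489964032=0.00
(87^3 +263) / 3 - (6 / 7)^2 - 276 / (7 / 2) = 32267834 / 147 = 219509.07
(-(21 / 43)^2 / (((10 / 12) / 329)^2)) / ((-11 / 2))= 3436868232 / 508475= 6759.17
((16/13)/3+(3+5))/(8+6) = 164/273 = 0.60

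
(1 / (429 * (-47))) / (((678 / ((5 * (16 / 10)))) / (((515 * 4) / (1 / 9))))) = -8240 / 759473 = -0.01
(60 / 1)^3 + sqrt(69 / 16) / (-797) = 216000-sqrt(69) / 3188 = 216000.00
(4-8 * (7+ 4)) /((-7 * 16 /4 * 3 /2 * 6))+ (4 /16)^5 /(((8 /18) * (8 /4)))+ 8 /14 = 155837 /172032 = 0.91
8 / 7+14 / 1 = 106 / 7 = 15.14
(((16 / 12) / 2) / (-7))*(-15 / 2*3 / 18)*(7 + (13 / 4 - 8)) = 15 / 56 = 0.27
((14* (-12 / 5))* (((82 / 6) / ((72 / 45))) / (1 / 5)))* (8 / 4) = -2870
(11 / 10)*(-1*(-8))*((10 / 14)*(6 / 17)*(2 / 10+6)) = 13.75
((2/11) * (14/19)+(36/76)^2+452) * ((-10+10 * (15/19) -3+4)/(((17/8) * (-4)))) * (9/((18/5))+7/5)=294236397/1282633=229.40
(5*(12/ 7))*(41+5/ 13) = 32280/ 91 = 354.73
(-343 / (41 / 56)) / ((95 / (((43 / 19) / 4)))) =-206486 / 74005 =-2.79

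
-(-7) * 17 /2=119 /2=59.50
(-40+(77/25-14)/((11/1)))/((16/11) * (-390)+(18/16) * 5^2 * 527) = -0.00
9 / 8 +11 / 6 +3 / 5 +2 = 667 / 120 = 5.56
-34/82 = -17/41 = -0.41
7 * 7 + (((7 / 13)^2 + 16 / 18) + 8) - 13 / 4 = 334187 / 6084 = 54.93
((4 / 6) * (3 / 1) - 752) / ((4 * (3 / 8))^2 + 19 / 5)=-15000 / 121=-123.97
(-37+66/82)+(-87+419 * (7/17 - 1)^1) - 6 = -375.67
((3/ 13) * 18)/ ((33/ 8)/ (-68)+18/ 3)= 3264/ 4667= 0.70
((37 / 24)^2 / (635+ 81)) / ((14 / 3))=1369 / 1924608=0.00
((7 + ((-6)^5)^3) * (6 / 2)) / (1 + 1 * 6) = -1410554953707 / 7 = -201507850529.57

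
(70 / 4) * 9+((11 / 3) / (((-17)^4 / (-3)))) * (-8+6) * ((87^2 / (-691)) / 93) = 563567441403 / 3578206682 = 157.50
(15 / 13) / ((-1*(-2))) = 15 / 26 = 0.58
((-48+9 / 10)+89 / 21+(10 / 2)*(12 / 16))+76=15493 / 420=36.89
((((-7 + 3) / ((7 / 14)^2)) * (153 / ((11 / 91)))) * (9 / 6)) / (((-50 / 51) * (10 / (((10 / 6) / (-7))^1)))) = -202878 / 275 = -737.74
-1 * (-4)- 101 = -97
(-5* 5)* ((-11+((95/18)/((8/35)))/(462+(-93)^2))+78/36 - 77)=2815215875/1311984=2145.77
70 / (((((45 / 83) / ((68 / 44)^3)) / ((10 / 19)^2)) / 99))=570890600 / 43681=13069.54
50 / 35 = 10 / 7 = 1.43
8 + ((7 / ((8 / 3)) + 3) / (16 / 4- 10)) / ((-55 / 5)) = 1423 / 176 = 8.09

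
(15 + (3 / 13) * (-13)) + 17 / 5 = 15.40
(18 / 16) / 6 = 3 / 16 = 0.19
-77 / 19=-4.05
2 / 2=1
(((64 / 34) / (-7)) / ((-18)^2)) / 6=-4 / 28917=-0.00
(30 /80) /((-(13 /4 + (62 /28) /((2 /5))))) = -7 /164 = -0.04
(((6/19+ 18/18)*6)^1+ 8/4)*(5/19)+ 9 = 4189/361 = 11.60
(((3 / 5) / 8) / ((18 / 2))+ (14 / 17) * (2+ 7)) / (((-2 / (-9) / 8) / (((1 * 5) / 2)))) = 45411 / 68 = 667.81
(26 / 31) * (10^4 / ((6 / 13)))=1690000 / 93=18172.04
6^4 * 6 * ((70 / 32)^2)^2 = 364651875 / 2048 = 178052.67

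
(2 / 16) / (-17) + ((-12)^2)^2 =2820095 / 136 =20735.99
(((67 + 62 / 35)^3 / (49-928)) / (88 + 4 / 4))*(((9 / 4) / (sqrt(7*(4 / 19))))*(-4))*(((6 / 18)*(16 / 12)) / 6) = 13945313143*sqrt(133) / 70437236625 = 2.28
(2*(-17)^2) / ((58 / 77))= 22253 / 29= 767.34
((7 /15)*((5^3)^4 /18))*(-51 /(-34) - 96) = -2392578125 /4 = -598144531.25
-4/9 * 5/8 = -5/18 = -0.28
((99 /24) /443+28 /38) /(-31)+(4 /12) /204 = -7165325 /319374648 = -0.02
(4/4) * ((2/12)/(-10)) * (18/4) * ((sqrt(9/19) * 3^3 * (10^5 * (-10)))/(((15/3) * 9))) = 135000 * sqrt(19)/19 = 30971.12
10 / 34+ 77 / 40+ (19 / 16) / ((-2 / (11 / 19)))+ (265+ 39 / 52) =267.63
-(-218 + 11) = 207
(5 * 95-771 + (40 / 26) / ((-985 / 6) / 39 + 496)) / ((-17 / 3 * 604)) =25547268 / 295407793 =0.09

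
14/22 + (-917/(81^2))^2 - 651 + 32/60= -1538472257459/2367569655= -649.81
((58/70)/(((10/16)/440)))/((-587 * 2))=-0.50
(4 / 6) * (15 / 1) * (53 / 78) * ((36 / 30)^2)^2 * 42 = 961632 / 1625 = 591.77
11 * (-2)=-22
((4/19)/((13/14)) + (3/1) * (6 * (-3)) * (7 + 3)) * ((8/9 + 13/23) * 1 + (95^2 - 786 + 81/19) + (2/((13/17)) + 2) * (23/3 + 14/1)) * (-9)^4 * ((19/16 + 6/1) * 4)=-3987323287330635/4693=-849632066339.36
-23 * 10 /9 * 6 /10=-46 /3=-15.33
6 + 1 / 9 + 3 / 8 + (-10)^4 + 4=720755 / 72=10010.49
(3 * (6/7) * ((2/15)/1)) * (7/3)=4/5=0.80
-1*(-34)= 34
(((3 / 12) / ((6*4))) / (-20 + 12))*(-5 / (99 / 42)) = 35 / 12672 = 0.00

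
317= 317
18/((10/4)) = 36/5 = 7.20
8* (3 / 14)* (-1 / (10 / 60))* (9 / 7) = -648 / 49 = -13.22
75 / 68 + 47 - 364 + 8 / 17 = -21449 / 68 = -315.43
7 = 7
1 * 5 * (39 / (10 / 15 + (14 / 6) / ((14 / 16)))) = 117 / 2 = 58.50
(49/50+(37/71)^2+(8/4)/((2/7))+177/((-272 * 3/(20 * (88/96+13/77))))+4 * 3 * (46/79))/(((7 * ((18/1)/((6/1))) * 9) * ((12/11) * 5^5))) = 387466927453/23709158865000000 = 0.00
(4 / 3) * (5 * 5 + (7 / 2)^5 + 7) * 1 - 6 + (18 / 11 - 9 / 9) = 194725 / 264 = 737.59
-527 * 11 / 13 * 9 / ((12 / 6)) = -2006.65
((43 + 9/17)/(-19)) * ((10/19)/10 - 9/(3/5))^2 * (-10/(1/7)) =4177980800/116603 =35830.82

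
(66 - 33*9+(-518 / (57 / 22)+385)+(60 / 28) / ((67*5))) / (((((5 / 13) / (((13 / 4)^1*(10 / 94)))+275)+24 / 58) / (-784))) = 673883343952 / 5175718845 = 130.20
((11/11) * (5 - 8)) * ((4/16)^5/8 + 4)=-98307/8192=-12.00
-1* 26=-26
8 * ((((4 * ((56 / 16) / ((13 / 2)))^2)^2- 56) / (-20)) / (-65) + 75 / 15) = 14726840 / 371293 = 39.66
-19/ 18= -1.06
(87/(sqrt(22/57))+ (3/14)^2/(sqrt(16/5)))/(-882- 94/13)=-1131 *sqrt(1254)/254320- 117 *sqrt(5)/9063040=-0.16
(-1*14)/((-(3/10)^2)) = 1400/9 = 155.56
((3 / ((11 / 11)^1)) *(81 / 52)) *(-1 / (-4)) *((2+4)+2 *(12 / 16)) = 3645 / 416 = 8.76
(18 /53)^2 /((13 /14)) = 4536 /36517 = 0.12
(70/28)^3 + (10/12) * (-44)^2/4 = 10055/24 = 418.96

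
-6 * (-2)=12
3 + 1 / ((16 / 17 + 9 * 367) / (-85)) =167056 / 56167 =2.97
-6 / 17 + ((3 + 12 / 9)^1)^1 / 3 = 167 / 153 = 1.09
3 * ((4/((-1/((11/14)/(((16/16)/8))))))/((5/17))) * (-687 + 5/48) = 176159.34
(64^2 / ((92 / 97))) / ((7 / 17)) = 10488.05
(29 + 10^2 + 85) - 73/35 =7417/35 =211.91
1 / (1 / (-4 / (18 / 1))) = -2 / 9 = -0.22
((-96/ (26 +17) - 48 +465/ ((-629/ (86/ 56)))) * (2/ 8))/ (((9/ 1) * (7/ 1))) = -12967235/ 63614544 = -0.20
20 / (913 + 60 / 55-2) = 220 / 10033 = 0.02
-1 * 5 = -5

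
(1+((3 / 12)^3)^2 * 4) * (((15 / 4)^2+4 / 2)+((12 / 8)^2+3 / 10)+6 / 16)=311395 / 16384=19.01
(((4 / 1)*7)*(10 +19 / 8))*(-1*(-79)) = 54747 / 2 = 27373.50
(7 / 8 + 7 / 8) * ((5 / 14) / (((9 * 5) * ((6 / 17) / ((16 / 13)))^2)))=2312 / 13689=0.17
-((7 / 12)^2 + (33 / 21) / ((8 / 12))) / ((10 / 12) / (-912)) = 103322 / 35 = 2952.06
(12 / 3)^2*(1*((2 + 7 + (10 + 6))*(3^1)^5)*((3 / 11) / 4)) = 72900 / 11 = 6627.27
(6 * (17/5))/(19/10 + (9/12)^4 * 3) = 7.16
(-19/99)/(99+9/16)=-304/157707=-0.00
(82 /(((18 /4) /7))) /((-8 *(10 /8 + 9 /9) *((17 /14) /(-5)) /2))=80360 /1377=58.36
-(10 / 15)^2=-4 / 9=-0.44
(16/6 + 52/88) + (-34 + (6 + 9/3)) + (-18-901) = -62089/66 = -940.74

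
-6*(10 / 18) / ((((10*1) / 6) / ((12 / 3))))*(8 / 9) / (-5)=64 / 45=1.42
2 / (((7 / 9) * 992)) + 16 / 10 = 27821 / 17360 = 1.60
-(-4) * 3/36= 0.33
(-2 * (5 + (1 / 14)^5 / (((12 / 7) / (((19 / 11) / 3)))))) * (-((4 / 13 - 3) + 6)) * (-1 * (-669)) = 1458749437231 / 65921856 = 22128.46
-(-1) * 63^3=250047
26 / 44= 13 / 22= 0.59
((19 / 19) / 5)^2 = 1 / 25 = 0.04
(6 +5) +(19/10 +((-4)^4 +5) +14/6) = 276.23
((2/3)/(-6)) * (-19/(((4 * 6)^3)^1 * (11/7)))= 133/1368576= 0.00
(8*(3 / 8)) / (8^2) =3 / 64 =0.05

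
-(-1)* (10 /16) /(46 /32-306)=-0.00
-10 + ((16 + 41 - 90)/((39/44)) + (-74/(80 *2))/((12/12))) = -49601/1040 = -47.69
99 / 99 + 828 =829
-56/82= -28/41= -0.68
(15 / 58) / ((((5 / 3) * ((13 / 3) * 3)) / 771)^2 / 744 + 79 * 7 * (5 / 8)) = 2985282702 / 3989581569917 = 0.00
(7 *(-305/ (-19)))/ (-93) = -1.21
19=19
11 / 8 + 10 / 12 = 53 / 24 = 2.21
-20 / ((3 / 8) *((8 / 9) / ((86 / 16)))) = -645 / 2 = -322.50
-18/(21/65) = -390/7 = -55.71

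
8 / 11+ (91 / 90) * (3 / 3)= 1.74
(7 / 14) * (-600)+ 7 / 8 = -2393 / 8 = -299.12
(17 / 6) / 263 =17 / 1578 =0.01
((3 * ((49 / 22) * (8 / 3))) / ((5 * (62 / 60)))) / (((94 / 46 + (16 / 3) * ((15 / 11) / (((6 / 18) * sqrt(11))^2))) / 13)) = 3867864 / 689657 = 5.61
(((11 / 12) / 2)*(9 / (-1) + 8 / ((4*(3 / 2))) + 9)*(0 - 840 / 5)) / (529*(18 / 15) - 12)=-770 / 4671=-0.16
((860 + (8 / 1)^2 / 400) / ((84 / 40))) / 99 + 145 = 73823 / 495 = 149.14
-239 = -239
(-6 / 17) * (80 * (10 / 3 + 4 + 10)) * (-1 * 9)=74880 / 17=4404.71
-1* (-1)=1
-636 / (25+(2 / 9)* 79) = -5724 / 383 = -14.95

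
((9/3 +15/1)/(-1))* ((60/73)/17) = -0.87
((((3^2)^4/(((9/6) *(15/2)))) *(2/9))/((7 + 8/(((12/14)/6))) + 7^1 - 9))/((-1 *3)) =-216/305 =-0.71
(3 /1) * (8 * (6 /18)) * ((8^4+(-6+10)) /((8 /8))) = 32800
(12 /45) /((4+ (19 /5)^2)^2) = 500 /637563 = 0.00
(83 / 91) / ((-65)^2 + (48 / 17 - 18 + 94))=1411 / 6658015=0.00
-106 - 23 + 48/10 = -124.20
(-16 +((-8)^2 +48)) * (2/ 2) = 96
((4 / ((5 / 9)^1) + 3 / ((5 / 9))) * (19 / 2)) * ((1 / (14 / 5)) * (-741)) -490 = -32167.75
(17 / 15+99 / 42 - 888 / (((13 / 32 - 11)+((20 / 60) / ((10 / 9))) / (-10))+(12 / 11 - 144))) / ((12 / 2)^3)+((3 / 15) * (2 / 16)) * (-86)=-1594225079 / 756609840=-2.11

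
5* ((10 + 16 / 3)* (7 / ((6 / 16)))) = 12880 / 9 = 1431.11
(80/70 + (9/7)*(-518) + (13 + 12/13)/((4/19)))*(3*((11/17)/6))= -2397285/12376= -193.70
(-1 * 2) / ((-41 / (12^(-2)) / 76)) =19 / 738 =0.03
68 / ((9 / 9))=68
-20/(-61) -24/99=172/2013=0.09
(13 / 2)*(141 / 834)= 611 / 556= 1.10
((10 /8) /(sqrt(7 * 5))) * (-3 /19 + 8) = 149 * sqrt(35) /532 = 1.66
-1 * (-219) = 219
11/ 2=5.50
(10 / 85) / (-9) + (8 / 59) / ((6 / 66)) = 13346 / 9027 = 1.48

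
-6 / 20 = -3 / 10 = -0.30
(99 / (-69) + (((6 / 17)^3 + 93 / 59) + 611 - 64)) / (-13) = -3648053135 / 86670233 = -42.09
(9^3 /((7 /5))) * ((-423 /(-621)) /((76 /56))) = 114210 /437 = 261.35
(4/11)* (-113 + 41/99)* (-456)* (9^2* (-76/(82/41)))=-6952963968/121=-57462512.13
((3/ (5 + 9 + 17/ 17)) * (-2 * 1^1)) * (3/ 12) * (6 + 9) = -3/ 2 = -1.50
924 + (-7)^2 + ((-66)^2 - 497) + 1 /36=173953 /36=4832.03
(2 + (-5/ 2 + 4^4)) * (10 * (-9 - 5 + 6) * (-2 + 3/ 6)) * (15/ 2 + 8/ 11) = 2774730/ 11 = 252248.18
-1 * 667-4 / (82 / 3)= -27353 / 41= -667.15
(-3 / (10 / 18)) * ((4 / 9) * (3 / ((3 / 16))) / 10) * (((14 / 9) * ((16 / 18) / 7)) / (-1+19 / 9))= -256 / 375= -0.68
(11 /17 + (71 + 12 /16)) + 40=7643 /68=112.40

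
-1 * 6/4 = -3/2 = -1.50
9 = 9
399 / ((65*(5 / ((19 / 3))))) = 2527 / 325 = 7.78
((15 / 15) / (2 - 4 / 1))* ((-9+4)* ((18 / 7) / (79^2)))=45 / 43687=0.00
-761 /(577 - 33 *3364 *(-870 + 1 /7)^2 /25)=932225 /4115871435227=0.00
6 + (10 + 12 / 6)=18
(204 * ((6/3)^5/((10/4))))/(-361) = -13056/1805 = -7.23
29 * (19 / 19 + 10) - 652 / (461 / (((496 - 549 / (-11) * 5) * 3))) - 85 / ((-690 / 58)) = -992721980 / 349899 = -2837.17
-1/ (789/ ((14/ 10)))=-7/ 3945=-0.00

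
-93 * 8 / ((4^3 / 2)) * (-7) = 651 / 4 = 162.75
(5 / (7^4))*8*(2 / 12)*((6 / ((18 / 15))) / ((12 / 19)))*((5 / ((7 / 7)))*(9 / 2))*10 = 11875 / 2401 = 4.95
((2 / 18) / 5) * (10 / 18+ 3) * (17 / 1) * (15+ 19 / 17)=8768 / 405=21.65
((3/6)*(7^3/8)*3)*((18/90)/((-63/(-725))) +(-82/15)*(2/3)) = -6909/80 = -86.36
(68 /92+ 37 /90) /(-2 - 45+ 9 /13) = -30953 /1246140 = -0.02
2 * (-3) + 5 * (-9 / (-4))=21 / 4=5.25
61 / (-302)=-61 / 302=-0.20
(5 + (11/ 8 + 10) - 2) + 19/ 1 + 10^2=133.38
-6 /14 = -3 /7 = -0.43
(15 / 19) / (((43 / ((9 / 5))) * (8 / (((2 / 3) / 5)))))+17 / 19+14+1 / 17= 4153953 / 277780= 14.95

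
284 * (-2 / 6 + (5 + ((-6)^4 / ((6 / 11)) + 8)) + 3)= 2037700 / 3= 679233.33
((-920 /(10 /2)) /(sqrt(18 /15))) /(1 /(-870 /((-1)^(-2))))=26680 * sqrt(30)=146132.38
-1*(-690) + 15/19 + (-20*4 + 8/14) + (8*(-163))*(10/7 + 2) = -513313/133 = -3859.50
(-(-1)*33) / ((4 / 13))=429 / 4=107.25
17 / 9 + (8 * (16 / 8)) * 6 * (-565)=-488143 / 9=-54238.11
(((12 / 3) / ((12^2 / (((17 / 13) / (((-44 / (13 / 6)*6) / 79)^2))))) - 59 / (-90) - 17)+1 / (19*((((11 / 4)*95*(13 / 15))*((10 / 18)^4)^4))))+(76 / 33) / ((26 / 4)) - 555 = -36749207418050815042423423 / 64682005781250000000000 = -568.15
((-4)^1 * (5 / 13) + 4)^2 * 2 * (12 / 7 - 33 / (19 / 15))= -509952 / 1729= -294.94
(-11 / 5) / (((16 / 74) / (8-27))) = 7733 / 40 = 193.32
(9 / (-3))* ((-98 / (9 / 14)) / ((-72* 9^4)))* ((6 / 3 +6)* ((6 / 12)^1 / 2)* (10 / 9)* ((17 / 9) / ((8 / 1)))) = -29155 / 57395628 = -0.00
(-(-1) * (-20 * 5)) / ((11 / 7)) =-63.64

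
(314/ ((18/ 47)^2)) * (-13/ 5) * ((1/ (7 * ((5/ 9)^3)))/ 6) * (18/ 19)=-121731363/ 166250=-732.22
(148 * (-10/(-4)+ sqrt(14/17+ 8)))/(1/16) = 5920+ 11840 * sqrt(102)/17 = 12954.01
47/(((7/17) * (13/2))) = 1598/91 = 17.56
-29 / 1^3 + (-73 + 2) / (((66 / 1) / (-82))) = 1954 / 33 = 59.21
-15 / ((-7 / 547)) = 8205 / 7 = 1172.14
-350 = -350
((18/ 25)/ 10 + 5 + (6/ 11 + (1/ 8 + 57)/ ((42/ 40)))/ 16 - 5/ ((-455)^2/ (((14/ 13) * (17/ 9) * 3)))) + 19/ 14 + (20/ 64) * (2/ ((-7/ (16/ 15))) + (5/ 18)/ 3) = 22374392543/ 2283781500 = 9.80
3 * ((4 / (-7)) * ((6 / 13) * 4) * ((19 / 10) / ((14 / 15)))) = -4104 / 637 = -6.44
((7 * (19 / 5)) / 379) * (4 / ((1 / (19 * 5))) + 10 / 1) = 10374 / 379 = 27.37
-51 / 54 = -17 / 18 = -0.94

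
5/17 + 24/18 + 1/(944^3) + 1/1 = 112725139507/42902851584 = 2.63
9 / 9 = 1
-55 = -55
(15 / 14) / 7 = 0.15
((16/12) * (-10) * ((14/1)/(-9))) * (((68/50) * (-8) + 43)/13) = 89936/1755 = 51.25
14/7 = 2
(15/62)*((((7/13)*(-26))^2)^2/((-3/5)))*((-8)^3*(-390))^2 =-19146583572480000/31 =-617631728144516.13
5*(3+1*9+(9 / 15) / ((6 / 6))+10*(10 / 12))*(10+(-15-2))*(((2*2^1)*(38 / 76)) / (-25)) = 4396 / 75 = 58.61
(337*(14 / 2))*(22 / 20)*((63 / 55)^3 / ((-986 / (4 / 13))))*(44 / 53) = -2359443492 / 2335279375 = -1.01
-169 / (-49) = 169 / 49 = 3.45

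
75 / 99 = 25 / 33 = 0.76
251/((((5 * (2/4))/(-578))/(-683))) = 198176548/5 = 39635309.60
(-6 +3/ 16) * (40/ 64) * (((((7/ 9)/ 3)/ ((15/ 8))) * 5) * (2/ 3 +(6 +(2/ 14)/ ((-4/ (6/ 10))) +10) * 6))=-628463/ 2592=-242.46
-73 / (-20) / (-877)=-73 / 17540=-0.00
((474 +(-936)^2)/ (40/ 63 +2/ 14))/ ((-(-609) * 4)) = 1314855/ 2842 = 462.65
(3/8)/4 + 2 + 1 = 99/32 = 3.09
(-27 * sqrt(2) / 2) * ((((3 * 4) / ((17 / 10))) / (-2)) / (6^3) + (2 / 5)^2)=-3297 * sqrt(2) / 1700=-2.74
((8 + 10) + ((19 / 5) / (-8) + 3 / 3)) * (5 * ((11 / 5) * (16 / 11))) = 1482 / 5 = 296.40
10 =10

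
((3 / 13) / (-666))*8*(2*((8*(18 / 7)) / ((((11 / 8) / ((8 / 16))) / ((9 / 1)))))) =-13824 / 37037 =-0.37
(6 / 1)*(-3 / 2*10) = -90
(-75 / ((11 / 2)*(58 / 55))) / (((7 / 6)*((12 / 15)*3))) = -1875 / 406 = -4.62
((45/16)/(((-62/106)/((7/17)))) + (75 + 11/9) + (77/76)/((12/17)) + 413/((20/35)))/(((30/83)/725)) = 1731882172825/1081404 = 1601512.64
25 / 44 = 0.57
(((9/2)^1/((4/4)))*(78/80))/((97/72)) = 3159/970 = 3.26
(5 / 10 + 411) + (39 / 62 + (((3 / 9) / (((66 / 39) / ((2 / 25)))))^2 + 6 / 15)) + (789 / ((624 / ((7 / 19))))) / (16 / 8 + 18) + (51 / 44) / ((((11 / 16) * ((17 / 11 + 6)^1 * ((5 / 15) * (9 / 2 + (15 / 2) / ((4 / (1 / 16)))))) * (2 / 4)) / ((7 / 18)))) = 2250551667017603437 / 5453694880920000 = 412.67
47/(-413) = -47/413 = -0.11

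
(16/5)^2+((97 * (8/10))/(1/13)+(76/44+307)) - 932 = 108836/275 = 395.77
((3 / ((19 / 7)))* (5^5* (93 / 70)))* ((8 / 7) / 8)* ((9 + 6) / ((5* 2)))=523125 / 532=983.32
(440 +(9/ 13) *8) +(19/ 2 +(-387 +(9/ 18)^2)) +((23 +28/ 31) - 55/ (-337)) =50171241/ 543244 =92.35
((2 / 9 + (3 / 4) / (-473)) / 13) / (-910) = -289 / 15495480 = -0.00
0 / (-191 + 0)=0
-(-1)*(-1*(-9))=9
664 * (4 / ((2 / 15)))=19920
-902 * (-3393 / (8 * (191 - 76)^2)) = 28.93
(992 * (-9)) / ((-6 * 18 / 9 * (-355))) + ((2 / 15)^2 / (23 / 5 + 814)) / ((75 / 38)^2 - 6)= -83289456488 / 39741413265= -2.10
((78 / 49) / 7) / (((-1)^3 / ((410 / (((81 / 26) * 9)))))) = -277160 / 83349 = -3.33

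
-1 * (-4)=4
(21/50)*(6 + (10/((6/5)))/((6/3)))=427/100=4.27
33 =33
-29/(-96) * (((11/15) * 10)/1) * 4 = 8.86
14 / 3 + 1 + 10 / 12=13 / 2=6.50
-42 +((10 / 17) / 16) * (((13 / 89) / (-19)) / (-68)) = -656811391 / 15638368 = -42.00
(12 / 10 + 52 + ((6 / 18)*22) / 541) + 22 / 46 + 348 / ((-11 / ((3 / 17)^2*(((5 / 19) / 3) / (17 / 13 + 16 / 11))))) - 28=2077593122521 / 80964547905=25.66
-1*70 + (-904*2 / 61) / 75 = -322058 / 4575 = -70.40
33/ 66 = 1/ 2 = 0.50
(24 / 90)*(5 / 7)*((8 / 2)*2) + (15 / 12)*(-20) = -23.48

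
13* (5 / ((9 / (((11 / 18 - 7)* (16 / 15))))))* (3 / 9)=-11960 / 729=-16.41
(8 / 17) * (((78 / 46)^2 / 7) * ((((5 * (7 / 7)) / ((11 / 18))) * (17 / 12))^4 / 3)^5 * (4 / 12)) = 165865618703482326895466224591054630279541015625 / 326525679204469271962753826816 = 507971131420931336.54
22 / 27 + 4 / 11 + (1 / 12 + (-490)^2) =285240299 / 1188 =240101.26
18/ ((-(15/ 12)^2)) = -288/ 25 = -11.52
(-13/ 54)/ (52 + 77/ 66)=-0.00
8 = 8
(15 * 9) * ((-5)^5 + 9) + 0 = -420660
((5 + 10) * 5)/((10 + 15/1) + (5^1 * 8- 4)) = 75/61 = 1.23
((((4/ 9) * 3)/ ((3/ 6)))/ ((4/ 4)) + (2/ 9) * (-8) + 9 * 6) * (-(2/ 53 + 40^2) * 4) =-167568752/ 477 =-351297.17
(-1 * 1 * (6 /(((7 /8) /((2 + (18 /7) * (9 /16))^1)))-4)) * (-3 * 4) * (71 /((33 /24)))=12165.11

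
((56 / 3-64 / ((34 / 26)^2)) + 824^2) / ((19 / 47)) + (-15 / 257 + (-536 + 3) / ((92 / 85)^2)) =60165908395990763 / 35832860304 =1679070.77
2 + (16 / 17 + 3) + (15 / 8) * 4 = 13.44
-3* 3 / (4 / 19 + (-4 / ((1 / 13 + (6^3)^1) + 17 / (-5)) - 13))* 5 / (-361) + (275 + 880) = 18456533115 / 15979817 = 1154.99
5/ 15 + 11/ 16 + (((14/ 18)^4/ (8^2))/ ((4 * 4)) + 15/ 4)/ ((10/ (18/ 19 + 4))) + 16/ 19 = 2373270287/ 638254080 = 3.72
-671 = -671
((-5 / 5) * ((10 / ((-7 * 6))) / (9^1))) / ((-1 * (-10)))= 1 / 378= 0.00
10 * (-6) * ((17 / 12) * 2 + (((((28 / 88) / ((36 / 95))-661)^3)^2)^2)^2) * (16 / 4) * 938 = -408445144931356693438124954526307451383100340943020894943774620567484462359344215630684494292983007433341855012382098657910750603063985567785 / 38648542900743213361159000407471136470421279830338473844224164888576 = -10568190008620021569311260000000000000000000000000000000000000000000000000.00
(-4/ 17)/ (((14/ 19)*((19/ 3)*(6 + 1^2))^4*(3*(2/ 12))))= -324/ 1959746621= -0.00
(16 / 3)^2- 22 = 58 / 9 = 6.44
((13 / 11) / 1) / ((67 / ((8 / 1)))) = 104 / 737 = 0.14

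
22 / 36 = 0.61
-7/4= -1.75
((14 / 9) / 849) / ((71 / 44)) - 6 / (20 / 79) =-128568947 / 5425110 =-23.70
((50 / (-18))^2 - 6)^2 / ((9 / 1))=19321 / 59049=0.33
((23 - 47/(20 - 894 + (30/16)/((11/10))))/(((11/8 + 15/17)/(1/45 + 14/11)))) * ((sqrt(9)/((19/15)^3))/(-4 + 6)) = 8677803066300/889013077183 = 9.76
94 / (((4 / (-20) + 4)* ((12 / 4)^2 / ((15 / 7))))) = 2350 / 399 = 5.89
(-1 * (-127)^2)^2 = 260144641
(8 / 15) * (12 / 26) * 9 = 144 / 65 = 2.22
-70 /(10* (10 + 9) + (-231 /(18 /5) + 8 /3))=-140 /257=-0.54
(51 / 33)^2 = 289 / 121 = 2.39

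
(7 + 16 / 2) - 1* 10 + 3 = 8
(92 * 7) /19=644 /19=33.89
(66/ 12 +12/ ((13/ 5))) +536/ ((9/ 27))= 42071/ 26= 1618.12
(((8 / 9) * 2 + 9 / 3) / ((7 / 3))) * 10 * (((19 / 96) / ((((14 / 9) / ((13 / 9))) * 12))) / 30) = 10621 / 1016064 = 0.01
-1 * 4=-4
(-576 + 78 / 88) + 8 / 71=-1796303 / 3124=-575.00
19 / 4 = 4.75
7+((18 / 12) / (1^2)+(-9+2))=3 / 2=1.50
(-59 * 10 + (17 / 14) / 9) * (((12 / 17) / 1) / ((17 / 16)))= -2378336 / 6069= -391.88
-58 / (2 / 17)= -493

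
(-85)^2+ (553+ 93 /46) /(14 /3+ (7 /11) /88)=2292564287 /312179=7343.75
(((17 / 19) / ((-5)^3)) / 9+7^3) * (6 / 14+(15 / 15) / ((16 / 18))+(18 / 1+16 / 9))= 9852764701 / 1346625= 7316.64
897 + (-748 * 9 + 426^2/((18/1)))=4247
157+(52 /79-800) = -50745 /79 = -642.34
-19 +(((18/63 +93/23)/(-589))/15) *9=-9010846/474145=-19.00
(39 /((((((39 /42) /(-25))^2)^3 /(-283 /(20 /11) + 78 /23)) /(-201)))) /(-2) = -1940910563098828125000 /8539739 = -227279845800770.74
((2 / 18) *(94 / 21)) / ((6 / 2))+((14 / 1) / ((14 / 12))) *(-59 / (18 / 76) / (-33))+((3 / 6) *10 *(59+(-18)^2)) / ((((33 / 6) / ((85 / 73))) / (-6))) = -1066201786 / 455301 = -2341.75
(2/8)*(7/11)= 7/44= 0.16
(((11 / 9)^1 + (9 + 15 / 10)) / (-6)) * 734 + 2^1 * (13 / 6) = -77203 / 54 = -1429.69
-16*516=-8256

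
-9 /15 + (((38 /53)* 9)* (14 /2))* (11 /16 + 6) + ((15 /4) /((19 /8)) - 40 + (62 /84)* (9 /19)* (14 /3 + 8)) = 75418839 /281960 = 267.48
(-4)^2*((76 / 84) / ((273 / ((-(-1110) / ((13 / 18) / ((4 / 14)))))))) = 1349760 / 57967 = 23.28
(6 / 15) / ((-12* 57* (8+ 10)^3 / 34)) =-17 / 4986360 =-0.00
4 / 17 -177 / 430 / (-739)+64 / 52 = 102996597 / 70227170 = 1.47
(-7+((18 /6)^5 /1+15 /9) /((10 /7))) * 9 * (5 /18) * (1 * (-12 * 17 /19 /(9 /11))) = -921536 /171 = -5389.10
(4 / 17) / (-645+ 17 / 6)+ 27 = 1768503 / 65501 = 27.00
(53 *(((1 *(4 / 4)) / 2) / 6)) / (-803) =-53 / 9636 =-0.01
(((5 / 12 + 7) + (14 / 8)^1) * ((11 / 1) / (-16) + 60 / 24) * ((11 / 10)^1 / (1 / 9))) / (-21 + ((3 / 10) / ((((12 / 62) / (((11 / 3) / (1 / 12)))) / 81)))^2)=87725 / 16275607808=0.00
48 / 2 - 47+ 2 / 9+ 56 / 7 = -133 / 9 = -14.78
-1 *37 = -37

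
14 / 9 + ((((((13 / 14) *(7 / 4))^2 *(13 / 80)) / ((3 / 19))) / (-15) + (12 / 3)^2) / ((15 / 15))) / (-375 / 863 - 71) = 1.33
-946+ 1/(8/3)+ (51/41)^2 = -12695957/13448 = -944.08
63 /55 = 1.15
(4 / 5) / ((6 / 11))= 22 / 15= 1.47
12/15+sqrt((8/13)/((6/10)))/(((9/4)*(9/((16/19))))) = 128*sqrt(390)/60021+4/5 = 0.84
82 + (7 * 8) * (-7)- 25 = -335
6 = 6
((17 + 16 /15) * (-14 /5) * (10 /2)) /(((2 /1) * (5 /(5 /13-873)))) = 21519568 /975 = 22071.35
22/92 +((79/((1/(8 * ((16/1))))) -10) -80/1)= 461023/46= 10022.24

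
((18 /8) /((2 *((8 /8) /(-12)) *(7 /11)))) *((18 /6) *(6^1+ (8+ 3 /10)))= -127413 /140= -910.09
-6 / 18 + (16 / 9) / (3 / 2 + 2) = 11 / 63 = 0.17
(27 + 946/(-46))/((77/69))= 444/77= 5.77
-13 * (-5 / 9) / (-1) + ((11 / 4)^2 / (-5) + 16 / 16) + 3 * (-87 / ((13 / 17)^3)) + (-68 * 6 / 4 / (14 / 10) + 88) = -6380727331 / 11072880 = -576.25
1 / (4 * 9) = 1 / 36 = 0.03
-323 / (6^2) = -323 / 36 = -8.97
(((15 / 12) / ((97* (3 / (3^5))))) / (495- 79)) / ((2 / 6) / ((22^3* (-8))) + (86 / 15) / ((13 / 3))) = 8085825 / 4263616958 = 0.00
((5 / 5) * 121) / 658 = 121 / 658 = 0.18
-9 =-9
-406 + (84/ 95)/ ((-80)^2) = -61711979/ 152000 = -406.00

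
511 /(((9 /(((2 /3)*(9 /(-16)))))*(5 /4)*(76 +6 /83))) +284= 7678981 /27060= 283.78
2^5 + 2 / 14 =225 / 7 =32.14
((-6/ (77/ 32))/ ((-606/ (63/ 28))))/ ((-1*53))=-72/ 412181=-0.00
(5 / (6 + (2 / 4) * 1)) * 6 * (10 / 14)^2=1500 / 637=2.35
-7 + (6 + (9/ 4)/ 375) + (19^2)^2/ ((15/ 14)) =182447909/ 1500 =121631.94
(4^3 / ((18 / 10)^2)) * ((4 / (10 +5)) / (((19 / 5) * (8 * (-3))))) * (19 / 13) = -800 / 9477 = -0.08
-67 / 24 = -2.79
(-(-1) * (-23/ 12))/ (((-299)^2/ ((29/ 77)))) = -29/ 3591588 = -0.00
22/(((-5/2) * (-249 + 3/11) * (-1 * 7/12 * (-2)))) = 121/3990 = 0.03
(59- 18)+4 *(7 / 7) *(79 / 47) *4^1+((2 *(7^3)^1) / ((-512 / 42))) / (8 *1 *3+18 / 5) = 18224373 / 276736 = 65.85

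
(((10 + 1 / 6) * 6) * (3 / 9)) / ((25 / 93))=1891 / 25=75.64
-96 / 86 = -48 / 43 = -1.12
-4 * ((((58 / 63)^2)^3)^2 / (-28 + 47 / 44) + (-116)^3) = 28922704910366089548361116574976 / 4632388169247411037421985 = 6243584.06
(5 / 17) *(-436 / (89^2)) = -2180 / 134657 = -0.02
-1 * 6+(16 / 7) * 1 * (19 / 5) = 94 / 35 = 2.69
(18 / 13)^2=324 / 169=1.92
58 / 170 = 29 / 85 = 0.34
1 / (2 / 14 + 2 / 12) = 42 / 13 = 3.23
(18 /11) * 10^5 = 1800000 /11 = 163636.36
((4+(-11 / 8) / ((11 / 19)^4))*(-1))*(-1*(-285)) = 25002765 / 10648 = 2348.12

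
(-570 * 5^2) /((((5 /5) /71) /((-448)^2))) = -203062272000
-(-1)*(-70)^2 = 4900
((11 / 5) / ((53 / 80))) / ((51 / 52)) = 3.39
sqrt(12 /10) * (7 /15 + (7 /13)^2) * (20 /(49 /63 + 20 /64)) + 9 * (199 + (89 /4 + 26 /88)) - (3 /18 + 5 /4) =368256 * sqrt(30) /132665 + 263009 /132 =2007.70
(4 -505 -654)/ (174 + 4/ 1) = -1155/ 178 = -6.49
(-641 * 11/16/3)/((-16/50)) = 176275/384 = 459.05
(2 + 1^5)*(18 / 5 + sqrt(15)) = 54 / 5 + 3*sqrt(15) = 22.42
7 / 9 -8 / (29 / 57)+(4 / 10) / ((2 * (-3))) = -19592 / 1305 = -15.01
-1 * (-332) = 332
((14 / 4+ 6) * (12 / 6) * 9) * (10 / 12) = 285 / 2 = 142.50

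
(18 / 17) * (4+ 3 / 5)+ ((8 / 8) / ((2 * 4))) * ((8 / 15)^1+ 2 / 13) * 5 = 70279 / 13260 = 5.30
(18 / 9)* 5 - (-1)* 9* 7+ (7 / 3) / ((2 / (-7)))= 389 / 6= 64.83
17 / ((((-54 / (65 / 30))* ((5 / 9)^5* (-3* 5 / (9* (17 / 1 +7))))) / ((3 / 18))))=483327 / 15625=30.93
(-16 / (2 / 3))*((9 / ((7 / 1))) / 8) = -27 / 7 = -3.86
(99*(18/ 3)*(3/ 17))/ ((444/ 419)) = 124443/ 1258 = 98.92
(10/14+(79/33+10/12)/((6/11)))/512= 557/43008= 0.01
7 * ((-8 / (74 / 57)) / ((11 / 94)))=-150024 / 407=-368.61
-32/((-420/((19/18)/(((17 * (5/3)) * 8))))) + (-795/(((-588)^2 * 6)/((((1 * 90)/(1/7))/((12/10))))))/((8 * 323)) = 1767317/6381446400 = 0.00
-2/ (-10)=1/ 5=0.20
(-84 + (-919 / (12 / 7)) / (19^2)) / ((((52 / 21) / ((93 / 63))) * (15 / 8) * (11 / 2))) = -11479951 / 2323035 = -4.94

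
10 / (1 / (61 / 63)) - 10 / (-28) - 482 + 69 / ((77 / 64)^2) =-45281317 / 106722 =-424.29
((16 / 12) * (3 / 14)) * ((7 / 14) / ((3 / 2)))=2 / 21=0.10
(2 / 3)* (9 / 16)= 3 / 8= 0.38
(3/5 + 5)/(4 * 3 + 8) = 7/25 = 0.28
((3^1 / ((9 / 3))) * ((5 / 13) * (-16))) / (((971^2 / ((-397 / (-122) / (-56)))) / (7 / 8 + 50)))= 807895 / 41869683128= 0.00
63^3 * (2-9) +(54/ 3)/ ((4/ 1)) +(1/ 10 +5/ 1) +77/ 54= -472585853/ 270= -1750317.97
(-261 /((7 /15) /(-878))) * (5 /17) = 17186850 /119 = 144427.31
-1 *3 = -3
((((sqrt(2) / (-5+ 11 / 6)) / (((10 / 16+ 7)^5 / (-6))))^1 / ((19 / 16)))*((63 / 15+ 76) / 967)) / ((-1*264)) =-315359232*sqrt(2) / 16216067390995285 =-0.00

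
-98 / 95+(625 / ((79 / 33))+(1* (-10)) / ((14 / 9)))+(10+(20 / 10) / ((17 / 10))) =236484652 / 893095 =264.79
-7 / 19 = -0.37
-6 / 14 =-3 / 7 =-0.43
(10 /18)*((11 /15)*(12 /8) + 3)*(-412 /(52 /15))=-21115 /78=-270.71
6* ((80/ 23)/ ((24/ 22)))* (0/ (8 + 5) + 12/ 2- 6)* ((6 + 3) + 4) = 0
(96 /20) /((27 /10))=16 /9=1.78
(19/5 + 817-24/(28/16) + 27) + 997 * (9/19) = 868722/665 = 1306.35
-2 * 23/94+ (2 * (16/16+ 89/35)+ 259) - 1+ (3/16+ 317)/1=581.78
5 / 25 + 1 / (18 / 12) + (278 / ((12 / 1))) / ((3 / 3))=721 / 30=24.03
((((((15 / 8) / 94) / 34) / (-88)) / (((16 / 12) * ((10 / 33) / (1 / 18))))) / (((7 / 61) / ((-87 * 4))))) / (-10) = -15921 / 57272320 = -0.00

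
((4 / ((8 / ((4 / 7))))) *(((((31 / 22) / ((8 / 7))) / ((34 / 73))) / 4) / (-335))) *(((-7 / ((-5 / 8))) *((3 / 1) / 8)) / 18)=-15841 / 120278400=-0.00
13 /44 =0.30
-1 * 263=-263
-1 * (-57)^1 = 57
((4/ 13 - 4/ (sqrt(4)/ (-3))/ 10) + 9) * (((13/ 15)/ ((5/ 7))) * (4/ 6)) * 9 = 9016/ 125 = 72.13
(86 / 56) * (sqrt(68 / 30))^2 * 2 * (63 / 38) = 2193 / 190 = 11.54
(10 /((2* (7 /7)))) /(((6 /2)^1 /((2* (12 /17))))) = 40 /17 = 2.35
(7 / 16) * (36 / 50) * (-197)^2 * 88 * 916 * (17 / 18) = 23266849298 / 25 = 930673971.92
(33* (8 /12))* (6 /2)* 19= 1254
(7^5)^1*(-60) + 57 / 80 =-80673543 / 80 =-1008419.29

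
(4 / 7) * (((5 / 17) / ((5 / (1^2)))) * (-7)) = -4 / 17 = -0.24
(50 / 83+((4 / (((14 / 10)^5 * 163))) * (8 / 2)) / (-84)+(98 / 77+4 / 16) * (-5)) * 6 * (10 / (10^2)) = -294622108681 / 70033626124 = -4.21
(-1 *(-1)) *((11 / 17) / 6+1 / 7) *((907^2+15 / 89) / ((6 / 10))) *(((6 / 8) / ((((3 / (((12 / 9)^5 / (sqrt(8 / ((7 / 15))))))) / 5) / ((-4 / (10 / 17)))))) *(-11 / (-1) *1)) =-9226359228416 *sqrt(210) / 4087503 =-32710103.84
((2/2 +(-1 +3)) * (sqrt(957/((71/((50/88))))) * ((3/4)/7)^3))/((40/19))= 0.00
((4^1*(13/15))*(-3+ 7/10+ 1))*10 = -45.07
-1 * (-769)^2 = -591361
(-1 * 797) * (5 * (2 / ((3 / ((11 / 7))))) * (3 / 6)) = -43835 / 21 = -2087.38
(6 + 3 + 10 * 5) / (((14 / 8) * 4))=59 / 7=8.43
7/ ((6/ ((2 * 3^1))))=7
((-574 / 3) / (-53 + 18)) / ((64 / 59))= 2419 / 480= 5.04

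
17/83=0.20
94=94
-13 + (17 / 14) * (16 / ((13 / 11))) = 313 / 91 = 3.44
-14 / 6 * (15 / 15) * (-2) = 14 / 3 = 4.67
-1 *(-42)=42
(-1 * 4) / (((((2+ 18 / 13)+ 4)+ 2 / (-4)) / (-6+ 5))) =104 / 179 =0.58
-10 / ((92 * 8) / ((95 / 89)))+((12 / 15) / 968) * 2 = -254623 / 19814960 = -0.01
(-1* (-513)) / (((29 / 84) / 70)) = 3016440 / 29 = 104015.17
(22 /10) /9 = 11 /45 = 0.24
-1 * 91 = -91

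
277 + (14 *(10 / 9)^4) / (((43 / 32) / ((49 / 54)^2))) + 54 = 70765117777 / 205667667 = 344.08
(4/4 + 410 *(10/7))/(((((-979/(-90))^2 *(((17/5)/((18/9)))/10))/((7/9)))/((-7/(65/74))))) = -38293668000/211815461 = -180.79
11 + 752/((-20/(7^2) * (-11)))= 9817/55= 178.49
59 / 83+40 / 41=5739 / 3403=1.69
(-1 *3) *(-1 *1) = 3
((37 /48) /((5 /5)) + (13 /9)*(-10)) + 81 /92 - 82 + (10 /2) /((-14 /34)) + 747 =14839243 /23184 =640.06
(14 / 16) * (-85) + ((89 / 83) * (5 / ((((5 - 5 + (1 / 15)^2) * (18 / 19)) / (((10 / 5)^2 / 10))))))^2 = 14293306045 / 55112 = 259350.16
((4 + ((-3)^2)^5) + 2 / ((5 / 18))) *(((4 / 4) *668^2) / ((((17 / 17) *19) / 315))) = 8301534785712 / 19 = 436922883458.53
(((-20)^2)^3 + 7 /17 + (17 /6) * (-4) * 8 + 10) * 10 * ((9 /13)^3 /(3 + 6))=881278894890 /37349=23595782.88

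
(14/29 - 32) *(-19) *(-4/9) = -266.15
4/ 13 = 0.31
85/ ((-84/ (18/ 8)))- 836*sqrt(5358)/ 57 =-1075.85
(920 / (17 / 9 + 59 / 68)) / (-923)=-563040 / 1557101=-0.36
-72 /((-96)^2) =-1 /128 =-0.01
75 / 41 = 1.83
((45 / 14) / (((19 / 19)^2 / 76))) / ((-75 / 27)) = -3078 / 35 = -87.94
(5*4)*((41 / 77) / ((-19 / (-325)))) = 266500 / 1463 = 182.16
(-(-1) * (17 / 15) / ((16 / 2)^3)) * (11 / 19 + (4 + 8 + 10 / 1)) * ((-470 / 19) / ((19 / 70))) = -3998995 / 877952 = -4.55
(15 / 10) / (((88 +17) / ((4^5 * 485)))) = 49664 / 7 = 7094.86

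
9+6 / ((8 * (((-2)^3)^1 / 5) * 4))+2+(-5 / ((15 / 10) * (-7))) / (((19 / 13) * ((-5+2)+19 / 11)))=3799129 / 357504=10.63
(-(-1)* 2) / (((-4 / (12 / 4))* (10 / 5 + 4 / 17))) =-51 / 76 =-0.67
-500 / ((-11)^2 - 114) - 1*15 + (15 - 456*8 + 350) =-3369.43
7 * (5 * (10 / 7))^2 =2500 / 7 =357.14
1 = 1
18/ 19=0.95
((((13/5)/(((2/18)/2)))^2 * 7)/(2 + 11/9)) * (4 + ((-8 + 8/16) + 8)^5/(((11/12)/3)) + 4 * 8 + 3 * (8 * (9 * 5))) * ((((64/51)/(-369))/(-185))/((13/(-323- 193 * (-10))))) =12409596946656/1028336375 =12067.64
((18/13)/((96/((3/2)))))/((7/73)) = 657/2912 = 0.23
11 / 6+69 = 425 / 6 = 70.83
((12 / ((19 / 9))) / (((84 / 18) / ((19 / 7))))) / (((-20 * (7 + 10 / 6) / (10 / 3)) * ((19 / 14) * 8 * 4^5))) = -81 / 14163968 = -0.00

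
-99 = -99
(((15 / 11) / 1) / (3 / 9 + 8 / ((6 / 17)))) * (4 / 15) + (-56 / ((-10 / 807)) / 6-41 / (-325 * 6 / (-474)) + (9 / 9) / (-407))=2261199536 / 3042325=743.25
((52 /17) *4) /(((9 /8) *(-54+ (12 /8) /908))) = -3021824 /15003333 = -0.20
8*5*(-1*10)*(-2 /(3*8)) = 100 /3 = 33.33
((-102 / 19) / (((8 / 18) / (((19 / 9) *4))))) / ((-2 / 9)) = 459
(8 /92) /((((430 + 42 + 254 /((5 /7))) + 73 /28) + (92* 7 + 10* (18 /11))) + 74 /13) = 40040 /688969301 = 0.00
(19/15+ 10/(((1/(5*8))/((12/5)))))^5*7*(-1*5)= -4362884833905135916693/151875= -28726813721186080.11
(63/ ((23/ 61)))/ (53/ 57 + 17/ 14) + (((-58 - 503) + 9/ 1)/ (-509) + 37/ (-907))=1434749880725/ 18167824039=78.97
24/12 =2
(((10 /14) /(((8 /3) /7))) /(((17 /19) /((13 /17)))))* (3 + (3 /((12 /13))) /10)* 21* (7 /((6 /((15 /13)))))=5572035 /36992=150.63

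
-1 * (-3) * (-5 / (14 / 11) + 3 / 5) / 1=-699 / 70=-9.99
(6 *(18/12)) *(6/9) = 6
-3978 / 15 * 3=-3978 / 5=-795.60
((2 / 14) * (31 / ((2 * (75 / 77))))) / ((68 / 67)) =22847 / 10200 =2.24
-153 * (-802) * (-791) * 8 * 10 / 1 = -7764835680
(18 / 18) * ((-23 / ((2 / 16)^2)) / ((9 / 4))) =-5888 / 9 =-654.22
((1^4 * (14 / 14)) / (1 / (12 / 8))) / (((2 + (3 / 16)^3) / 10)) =7.48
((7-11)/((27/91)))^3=-48228544/19683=-2450.26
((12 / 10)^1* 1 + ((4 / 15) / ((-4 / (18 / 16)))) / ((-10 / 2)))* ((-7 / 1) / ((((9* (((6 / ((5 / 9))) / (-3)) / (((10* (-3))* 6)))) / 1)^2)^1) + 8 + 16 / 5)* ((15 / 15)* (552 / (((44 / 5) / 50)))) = -8586774 / 11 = -780615.82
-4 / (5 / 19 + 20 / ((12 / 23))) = -0.10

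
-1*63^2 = -3969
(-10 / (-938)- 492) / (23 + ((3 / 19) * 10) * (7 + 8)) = -10.54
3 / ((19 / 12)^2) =432 / 361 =1.20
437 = 437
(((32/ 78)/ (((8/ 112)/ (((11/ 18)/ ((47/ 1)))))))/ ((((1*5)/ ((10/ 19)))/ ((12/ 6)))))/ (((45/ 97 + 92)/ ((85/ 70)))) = 580448/ 2811270267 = 0.00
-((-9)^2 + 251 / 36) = -3167 / 36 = -87.97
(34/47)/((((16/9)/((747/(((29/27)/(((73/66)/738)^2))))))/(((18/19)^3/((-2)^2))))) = 16444531953/121699758503488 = 0.00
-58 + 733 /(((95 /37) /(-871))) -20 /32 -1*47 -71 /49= -9263964707 /37240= -248763.82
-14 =-14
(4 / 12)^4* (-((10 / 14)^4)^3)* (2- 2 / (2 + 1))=-976562500 / 3363432789843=-0.00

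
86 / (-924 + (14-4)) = -43 / 457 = -0.09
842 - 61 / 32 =26883 / 32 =840.09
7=7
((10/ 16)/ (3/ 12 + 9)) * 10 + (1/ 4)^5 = 25637/ 37888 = 0.68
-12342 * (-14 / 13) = 172788 / 13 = 13291.38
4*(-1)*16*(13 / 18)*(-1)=416 / 9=46.22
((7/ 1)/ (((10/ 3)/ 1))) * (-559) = -11739/ 10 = -1173.90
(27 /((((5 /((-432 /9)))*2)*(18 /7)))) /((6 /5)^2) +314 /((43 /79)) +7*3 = 562.88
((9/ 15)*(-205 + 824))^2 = 137937.96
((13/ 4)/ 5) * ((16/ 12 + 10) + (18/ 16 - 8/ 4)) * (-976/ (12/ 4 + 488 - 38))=-199043/ 13590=-14.65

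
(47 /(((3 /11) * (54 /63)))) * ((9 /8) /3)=3619 /48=75.40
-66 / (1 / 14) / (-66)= 14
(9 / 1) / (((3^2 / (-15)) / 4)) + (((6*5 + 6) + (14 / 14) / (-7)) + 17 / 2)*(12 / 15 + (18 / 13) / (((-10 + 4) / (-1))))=-12993 / 910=-14.28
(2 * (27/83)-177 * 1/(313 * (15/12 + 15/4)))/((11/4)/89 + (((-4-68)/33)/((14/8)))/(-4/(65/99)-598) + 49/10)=0.11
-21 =-21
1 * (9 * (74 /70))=333 /35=9.51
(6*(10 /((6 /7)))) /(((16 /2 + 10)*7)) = 5 /9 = 0.56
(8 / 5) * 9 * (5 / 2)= 36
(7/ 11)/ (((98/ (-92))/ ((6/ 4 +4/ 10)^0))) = -0.60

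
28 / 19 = 1.47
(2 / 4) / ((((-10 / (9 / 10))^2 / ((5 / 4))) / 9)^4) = 0.00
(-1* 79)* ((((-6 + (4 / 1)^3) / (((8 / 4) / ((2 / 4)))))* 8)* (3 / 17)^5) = -2226852 / 1419857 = -1.57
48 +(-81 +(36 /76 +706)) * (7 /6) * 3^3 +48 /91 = 34149390 /1729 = 19750.95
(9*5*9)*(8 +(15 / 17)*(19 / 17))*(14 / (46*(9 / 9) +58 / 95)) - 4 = 25810283 / 23698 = 1089.13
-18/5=-3.60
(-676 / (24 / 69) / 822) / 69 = -0.03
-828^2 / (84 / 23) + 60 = -1313616 / 7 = -187659.43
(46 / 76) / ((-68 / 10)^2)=575 / 43928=0.01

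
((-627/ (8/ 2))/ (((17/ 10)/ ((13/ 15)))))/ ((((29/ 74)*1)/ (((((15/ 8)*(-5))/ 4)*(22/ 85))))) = 16587285/ 134096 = 123.70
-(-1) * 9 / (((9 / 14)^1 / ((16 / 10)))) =112 / 5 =22.40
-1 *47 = -47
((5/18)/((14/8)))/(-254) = -5/8001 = -0.00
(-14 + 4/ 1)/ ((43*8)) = -5/ 172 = -0.03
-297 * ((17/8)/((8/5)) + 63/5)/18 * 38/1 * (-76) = 53096241/80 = 663703.01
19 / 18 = 1.06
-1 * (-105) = 105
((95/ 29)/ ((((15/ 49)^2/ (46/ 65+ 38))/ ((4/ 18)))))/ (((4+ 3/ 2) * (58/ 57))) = 4361541352/ 81177525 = 53.73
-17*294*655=-3273690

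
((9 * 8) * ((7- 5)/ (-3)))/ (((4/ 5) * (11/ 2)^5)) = -1920/ 161051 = -0.01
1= 1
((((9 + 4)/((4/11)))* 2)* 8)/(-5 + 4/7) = -4004/31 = -129.16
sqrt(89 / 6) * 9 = 34.66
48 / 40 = 6 / 5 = 1.20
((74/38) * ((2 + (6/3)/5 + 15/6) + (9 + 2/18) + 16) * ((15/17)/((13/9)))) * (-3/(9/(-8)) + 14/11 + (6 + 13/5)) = 206769653/461890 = 447.66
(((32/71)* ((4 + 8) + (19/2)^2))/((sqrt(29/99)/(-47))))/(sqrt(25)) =-461352* sqrt(319)/10295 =-800.39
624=624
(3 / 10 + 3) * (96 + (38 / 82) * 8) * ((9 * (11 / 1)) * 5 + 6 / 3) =33523644 / 205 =163529.97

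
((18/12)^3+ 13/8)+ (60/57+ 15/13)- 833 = -203971/247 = -825.79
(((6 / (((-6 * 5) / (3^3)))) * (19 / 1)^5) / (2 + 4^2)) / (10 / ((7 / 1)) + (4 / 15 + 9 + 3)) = -155994237 / 2876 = -54240.00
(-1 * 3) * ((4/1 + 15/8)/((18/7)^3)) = -1.04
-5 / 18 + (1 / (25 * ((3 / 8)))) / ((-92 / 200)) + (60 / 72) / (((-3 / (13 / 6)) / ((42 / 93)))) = -15044 / 19251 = -0.78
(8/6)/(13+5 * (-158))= -0.00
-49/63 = -7/9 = -0.78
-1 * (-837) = 837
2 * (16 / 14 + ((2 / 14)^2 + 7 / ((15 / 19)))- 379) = -542386 / 735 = -737.94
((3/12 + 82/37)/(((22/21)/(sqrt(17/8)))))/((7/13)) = 14235 * sqrt(34)/13024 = 6.37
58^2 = 3364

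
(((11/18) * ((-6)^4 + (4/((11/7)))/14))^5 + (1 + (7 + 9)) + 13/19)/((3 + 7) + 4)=349861919477063686795/15707034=22274219275075.34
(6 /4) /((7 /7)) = 3 /2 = 1.50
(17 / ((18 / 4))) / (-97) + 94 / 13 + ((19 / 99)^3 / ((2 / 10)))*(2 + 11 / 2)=6082585855 / 815698026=7.46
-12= -12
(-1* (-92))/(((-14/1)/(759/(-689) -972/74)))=16695102/178451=93.56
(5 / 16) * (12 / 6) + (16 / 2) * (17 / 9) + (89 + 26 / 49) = 371381 / 3528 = 105.27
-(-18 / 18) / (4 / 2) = 1 / 2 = 0.50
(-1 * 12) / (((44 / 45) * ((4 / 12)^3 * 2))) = -3645 / 22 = -165.68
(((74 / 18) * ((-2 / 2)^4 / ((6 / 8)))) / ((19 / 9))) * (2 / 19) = 296 / 1083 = 0.27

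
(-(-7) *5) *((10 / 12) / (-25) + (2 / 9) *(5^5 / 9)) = 437311 / 162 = 2699.45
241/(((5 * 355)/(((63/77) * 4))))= 8676/19525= 0.44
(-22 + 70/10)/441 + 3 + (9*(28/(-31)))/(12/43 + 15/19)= -2051720/442029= -4.64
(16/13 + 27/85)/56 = 1711/61880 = 0.03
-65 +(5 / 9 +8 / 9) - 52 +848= 6592 / 9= 732.44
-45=-45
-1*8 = -8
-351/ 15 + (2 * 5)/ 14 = -794/ 35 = -22.69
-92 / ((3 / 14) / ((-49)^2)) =-3092488 / 3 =-1030829.33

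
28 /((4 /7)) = 49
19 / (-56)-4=-243 / 56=-4.34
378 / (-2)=-189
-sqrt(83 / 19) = -2.09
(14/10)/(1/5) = 7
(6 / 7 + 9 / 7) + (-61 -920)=-6852 / 7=-978.86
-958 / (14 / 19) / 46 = -28.26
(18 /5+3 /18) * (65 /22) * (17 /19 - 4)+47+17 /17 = 33713 /2508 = 13.44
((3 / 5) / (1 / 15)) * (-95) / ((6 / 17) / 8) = -19380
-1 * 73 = -73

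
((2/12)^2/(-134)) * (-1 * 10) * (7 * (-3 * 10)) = -175/402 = -0.44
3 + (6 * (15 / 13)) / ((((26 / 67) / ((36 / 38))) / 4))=226713 / 3211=70.61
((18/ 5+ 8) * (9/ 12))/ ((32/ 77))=6699/ 320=20.93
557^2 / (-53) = -310249 / 53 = -5853.75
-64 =-64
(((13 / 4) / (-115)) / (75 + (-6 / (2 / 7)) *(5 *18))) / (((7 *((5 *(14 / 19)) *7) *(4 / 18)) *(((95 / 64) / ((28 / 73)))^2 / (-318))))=-50798592 / 6163971034375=-0.00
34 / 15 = 2.27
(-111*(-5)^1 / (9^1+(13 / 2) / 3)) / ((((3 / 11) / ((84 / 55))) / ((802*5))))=74778480 / 67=1116096.72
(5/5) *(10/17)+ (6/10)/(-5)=199/425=0.47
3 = 3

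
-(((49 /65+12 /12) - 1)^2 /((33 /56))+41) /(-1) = 5850881 /139425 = 41.96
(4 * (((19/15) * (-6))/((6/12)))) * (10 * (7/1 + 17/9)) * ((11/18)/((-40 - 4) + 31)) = 267520/1053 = 254.06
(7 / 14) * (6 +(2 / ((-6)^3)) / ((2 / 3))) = 431 / 144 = 2.99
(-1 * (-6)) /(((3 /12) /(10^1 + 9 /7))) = 1896 /7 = 270.86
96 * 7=672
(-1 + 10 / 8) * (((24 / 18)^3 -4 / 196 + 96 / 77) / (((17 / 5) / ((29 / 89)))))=446455 / 5180868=0.09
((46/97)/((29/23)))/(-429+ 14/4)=-0.00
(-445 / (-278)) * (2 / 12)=445 / 1668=0.27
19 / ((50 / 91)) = 34.58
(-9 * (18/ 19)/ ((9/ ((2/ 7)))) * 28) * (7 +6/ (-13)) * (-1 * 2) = 24480/ 247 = 99.11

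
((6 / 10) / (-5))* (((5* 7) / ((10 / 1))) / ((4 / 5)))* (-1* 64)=168 / 5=33.60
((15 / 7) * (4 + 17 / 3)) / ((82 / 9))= 1305 / 574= 2.27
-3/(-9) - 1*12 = -35/3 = -11.67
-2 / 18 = -1 / 9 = -0.11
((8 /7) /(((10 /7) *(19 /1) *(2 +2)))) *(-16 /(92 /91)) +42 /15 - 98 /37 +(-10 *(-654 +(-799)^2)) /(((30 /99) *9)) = -567145222061 /242535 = -2338405.68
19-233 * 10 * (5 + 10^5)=-233011631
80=80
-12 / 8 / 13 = -3 / 26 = -0.12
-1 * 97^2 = -9409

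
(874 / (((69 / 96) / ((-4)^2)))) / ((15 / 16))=311296 / 15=20753.07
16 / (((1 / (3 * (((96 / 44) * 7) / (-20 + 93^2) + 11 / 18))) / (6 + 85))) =762312824 / 284757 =2677.06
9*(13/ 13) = 9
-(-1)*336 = 336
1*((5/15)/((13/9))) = 3/13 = 0.23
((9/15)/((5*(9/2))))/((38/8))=8/1425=0.01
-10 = -10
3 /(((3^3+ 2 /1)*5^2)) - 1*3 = -2172 /725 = -3.00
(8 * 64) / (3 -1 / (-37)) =1184 / 7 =169.14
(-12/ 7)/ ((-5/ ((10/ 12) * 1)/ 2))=4/ 7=0.57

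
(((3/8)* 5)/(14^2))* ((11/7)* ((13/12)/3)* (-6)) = -715/21952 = -0.03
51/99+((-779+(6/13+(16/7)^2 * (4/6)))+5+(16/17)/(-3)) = -275112731/357357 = -769.85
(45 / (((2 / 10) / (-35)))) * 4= -31500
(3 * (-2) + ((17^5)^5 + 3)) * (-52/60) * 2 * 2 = -300072625442116923704857639534808/15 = -20004841696141128246990510000000.00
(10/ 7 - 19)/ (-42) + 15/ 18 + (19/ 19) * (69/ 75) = 7981/ 3675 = 2.17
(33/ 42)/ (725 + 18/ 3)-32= -327477/ 10234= -32.00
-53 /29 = -1.83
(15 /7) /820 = 3 /1148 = 0.00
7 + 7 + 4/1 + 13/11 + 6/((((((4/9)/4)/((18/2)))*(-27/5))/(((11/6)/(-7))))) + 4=3600/77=46.75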